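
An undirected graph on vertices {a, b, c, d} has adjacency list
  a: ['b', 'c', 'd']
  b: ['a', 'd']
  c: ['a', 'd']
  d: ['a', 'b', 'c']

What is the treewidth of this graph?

2

A width-2 tree decomposition is:
Bags: B1 = {a, c, d}  B2 = {a, b, d}
Tree: B1–B2
Every bag has size at most 3, so the width is 3 − 1 = 2 and tw(G) ≤ 2. Conversely, {a, c, d} is a clique of size 3, and the vertices of any clique must share a bag in every tree decomposition; so some bag has ≥ 3 vertices and tw(G) ≥ 2. Therefore the treewidth is 2.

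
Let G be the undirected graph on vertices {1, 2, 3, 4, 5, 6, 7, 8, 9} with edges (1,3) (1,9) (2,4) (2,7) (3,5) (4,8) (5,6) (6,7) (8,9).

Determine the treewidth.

A width-2 tree decomposition is:
Bags: B1 = {2, 4, 8}  B2 = {2, 8, 9}  B3 = {1, 2, 9}  B4 = {1, 2, 3}  B5 = {2, 3, 5}  B6 = {2, 5, 6}  B7 = {2, 6, 7}
Tree: B1–B2, B2–B3, B3–B4, B4–B5, B5–B6, B6–B7
The largest bag has 3 vertices, giving width 2; this decomposition certifies tw(G) ≤ 2. The edges 2–4–8–9–1–3–5–6–7–2 form a cycle, so G is not a tree and its treewidth is at least 2. Therefore the treewidth is 2.

2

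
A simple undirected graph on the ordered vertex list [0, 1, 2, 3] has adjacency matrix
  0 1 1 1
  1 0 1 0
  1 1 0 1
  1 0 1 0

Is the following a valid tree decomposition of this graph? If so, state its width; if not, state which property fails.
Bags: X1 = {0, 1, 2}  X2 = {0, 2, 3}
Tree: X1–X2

Yes; width 2.

Every vertex of G appears in some bag (union = {0, 1, 2, 3}); every edge is covered by a bag; and for each vertex v the set of bags containing v is connected in the bag tree. The decomposition is therefore valid. The largest bag has 3 vertices, so the width is 2.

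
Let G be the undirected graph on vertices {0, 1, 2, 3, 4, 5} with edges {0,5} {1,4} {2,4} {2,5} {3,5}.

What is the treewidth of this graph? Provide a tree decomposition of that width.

The largest bag has 2 vertices, giving width 1; this decomposition certifies tw(G) ≤ 1. Any graph with an edge has treewidth ≥ 1, and G has the edge 2–5. Combining the bounds, tw(G) = 1.

Treewidth 1.
One optimal decomposition is:
Bags: B1 = {2, 5}  B2 = {0, 5}  B3 = {3, 5}  B4 = {2, 4}  B5 = {1, 4}
Tree: B1–B2, B1–B3, B1–B4, B4–B5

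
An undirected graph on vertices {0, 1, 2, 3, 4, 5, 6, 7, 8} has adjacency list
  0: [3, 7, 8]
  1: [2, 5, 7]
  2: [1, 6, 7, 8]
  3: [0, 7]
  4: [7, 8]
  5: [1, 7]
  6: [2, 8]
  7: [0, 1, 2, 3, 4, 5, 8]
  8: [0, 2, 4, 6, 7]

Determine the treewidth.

A width-2 tree decomposition is:
Bags: B1 = {1, 2, 7}  B2 = {2, 7, 8}  B3 = {0, 7, 8}  B4 = {1, 5, 7}  B5 = {0, 3, 7}  B6 = {2, 6, 8}  B7 = {4, 7, 8}
Tree: B1–B2, B2–B3, B1–B4, B3–B5, B2–B6, B3–B7
Every bag has size at most 3, so the width is 3 − 1 = 2 and tw(G) ≤ 2. Conversely, {2, 6, 8} is a clique of size 3, and the vertices of any clique must share a bag in every tree decomposition; so some bag has ≥ 3 vertices and tw(G) ≥ 2. Therefore the treewidth is 2.

2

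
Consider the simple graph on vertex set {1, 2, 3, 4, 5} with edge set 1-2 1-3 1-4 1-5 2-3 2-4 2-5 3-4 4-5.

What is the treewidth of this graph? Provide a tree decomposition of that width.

Every bag has size at most 4, so the width is 4 − 1 = 3 and tw(G) ≤ 3. On the other hand G contains the 4-clique {1, 2, 3, 4}. A clique must lie in a single bag of any decomposition, so no decomposition can have width below 3. Combining the bounds, tw(G) = 3.

Treewidth 3.
One such decomposition:
Bags: B1 = {1, 2, 4, 5}  B2 = {1, 2, 3, 4}
Tree: B1–B2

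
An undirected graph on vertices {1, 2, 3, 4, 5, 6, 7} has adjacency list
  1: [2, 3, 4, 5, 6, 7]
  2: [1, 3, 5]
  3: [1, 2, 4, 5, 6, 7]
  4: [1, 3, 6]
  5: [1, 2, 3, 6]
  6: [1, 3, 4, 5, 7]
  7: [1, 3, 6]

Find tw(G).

A width-3 tree decomposition is:
Bags: B1 = {1, 3, 5, 6}  B2 = {1, 2, 3, 5}  B3 = {1, 3, 4, 6}  B4 = {1, 3, 6, 7}
Tree: B1–B2, B1–B3, B1–B4
The largest bag has 4 vertices, giving width 3; this decomposition certifies tw(G) ≤ 3. On the other hand G contains the 4-clique {1, 2, 3, 5}. A clique must lie in a single bag of any decomposition, so no decomposition can have width below 3. Therefore the treewidth is 3.

3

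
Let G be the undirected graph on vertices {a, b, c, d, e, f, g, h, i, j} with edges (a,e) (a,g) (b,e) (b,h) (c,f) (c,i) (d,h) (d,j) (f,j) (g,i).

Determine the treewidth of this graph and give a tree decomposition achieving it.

Treewidth 2.
One optimal decomposition is:
Bags: B1 = {a, b, e}  B2 = {a, b, g}  B3 = {b, g, i}  B4 = {b, c, i}  B5 = {b, c, f}  B6 = {b, f, j}  B7 = {b, d, j}  B8 = {b, d, h}
Tree: B1–B2, B2–B3, B3–B4, B4–B5, B5–B6, B6–B7, B7–B8

The largest bag has 3 vertices, giving width 2; this decomposition certifies tw(G) ≤ 2. For the lower bound, G contains the cycle b–e–a–g–i–c–f–j–d–h–b, so G is not a forest; only forests have treewidth ≤ 1, hence tw(G) ≥ 2. Combining the bounds, tw(G) = 2.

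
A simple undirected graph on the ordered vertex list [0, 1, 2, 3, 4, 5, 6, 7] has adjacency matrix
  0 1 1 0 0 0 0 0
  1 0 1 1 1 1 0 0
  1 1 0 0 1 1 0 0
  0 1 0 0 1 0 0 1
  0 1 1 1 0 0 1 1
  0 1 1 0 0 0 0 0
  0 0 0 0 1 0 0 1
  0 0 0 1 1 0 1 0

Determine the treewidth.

A width-2 tree decomposition is:
Bags: B1 = {3, 4, 7}  B2 = {1, 3, 4}  B3 = {1, 2, 4}  B4 = {0, 1, 2}  B5 = {1, 2, 5}  B6 = {4, 6, 7}
Tree: B1–B2, B2–B3, B3–B4, B4–B5, B1–B6
Every bag has size at most 3, so the width is 3 − 1 = 2 and tw(G) ≤ 2. On the other hand G contains the 3-clique {0, 1, 2}. A clique must lie in a single bag of any decomposition, so no decomposition can have width below 2. Therefore the treewidth is 2.

2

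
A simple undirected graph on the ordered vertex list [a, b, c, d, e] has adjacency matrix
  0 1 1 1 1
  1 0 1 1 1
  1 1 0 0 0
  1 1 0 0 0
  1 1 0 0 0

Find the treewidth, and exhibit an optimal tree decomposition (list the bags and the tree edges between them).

Each bag holds 3 vertices, so the decomposition has width 2, which upper-bounds the treewidth. For the lower bound, the 3 vertices {a, b, d} are pairwise adjacent, and any tree decomposition puts a clique entirely inside one bag — forcing width ≥ 2. Therefore the treewidth is 2.

Treewidth 2.
One such decomposition:
Bags: B1 = {a, b, e}  B2 = {a, b, c}  B3 = {a, b, d}
Tree: B1–B2, B1–B3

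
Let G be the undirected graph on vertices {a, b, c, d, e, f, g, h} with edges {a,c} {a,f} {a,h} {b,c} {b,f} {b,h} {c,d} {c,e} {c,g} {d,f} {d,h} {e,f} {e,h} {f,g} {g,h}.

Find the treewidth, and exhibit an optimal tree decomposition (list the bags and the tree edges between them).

Every bag has size at most 4, so the width is 4 − 1 = 3 and tw(G) ≤ 3. For the lower bound: the 4 vertex sets {a,h}, {c,d}, {f}, {e} are disjoint, each induces a connected subgraph, and every pair is joined by at least one edge of G. Contracting each set to a single vertex therefore yields K_{4} as a minor, and since treewidth is minor-monotone, tw(G) ≥ tw(K_{4}) = 3. Therefore the treewidth is 3.

Treewidth 3.
Bags: B1 = {a, c, f, h}  B2 = {c, d, f, h}  B3 = {c, e, f, h}  B4 = {c, f, g, h}  B5 = {b, c, f, h}
Tree: B1–B2, B2–B3, B3–B4, B4–B5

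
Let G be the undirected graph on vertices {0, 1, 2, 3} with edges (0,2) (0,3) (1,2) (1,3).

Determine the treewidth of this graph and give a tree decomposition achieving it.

Treewidth 2.
One such decomposition:
Bags: B1 = {0, 2, 3}  B2 = {1, 2, 3}
Tree: B1–B2

Every bag has size at most 3, so the width is 3 − 1 = 2 and tw(G) ≤ 2. Since 2–0–3–1–2 is a cycle in G, G is not acyclic. Forests are exactly the graphs of treewidth ≤ 1, so tw(G) ≥ 2. Combining the bounds, tw(G) = 2.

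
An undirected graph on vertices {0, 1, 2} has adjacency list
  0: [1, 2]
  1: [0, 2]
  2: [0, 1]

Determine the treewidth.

2

A width-2 tree decomposition is:
Bags: B1 = {0, 1, 2}
Tree: (single bag)
A single bag containing all 3 vertices is trivially a valid decomposition of width 2. Conversely, {0, 1, 2} is a clique of size 3, and the vertices of any clique must share a bag in every tree decomposition; so some bag has ≥ 3 vertices and tw(G) ≥ 2. Combining the bounds, tw(G) = 2.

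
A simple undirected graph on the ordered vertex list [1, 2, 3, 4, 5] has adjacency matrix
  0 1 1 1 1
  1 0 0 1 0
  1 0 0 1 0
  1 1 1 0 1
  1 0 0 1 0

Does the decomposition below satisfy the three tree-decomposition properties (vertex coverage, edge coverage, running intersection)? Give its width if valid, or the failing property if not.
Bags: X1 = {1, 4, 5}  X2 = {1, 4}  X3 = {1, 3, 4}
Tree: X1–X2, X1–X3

No — vertex 2 appears in no bag.

A tree decomposition must satisfy three properties: every vertex lies in some bag; for every edge, both endpoints lie together in some bag; and for every vertex, the bags containing it form a connected subtree. Here vertex 2 appears in no bag, so the decomposition is invalid.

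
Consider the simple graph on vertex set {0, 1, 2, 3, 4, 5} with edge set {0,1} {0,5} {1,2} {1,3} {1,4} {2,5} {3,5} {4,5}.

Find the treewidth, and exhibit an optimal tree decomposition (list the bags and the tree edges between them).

Treewidth 2.
Bags: B1 = {1, 4, 5}  B2 = {0, 1, 5}  B3 = {1, 2, 5}  B4 = {1, 3, 5}
Tree: B1–B2, B2–B3, B3–B4

The largest bag has 3 vertices, giving width 2; this decomposition certifies tw(G) ≤ 2. The edges 1–4–5–0–1 form a cycle, so G is not a tree and its treewidth is at least 2. Therefore the treewidth is 2.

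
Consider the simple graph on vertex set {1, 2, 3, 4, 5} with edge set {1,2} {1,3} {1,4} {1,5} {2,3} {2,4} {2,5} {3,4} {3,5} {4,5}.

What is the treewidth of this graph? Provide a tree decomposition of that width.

With just one bag of size 5, the width is 5 − 1 = 4, so tw(G) ≤ 4. For the lower bound, the 5 vertices {1, 2, 3, 4, 5} are pairwise adjacent, and any tree decomposition puts a clique entirely inside one bag — forcing width ≥ 4. Therefore the treewidth is 4.

Treewidth 4.
One such decomposition:
Bags: B1 = {1, 2, 3, 4, 5}
Tree: (single bag)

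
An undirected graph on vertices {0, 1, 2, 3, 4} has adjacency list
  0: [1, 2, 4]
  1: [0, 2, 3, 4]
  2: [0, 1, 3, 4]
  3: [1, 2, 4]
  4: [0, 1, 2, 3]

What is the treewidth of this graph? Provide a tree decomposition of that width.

Treewidth 3.
One such decomposition:
Bags: B1 = {1, 2, 3, 4}  B2 = {0, 1, 2, 4}
Tree: B1–B2

Each bag holds 4 vertices, so the decomposition has width 3, which upper-bounds the treewidth. On the other hand G contains the 4-clique {0, 1, 2, 4}. A clique must lie in a single bag of any decomposition, so no decomposition can have width below 3. Hence tw(G) = 3 exactly.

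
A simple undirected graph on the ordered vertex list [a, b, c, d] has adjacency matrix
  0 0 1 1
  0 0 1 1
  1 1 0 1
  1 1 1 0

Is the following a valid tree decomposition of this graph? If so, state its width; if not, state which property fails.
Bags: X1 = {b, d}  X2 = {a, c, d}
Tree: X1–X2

No — edge (c,b) lies in no bag.

A tree decomposition must satisfy three properties: every vertex lies in some bag; for every edge, both endpoints lie together in some bag; and for every vertex, the bags containing it form a connected subtree. Here edge (c,b) lies in no bag, so the decomposition is invalid.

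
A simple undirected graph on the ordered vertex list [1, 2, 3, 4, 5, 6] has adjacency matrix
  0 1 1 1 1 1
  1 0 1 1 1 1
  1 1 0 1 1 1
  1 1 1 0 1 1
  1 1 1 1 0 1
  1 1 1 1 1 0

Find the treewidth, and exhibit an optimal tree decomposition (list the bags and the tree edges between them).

A single bag containing all 6 vertices is trivially a valid decomposition of width 5. Conversely, {1, 2, 3, 4, 5, 6} is a clique of size 6, and the vertices of any clique must share a bag in every tree decomposition; so some bag has ≥ 6 vertices and tw(G) ≥ 5. Hence tw(G) = 5 exactly.

Treewidth 5.
Bags: B1 = {1, 2, 3, 4, 5, 6}
Tree: (single bag)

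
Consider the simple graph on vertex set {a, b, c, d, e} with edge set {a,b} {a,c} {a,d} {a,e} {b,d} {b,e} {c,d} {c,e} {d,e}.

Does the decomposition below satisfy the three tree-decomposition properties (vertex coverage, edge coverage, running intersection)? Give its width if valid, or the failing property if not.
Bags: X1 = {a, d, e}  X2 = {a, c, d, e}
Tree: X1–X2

A tree decomposition must satisfy three properties: every vertex lies in some bag; for every edge, both endpoints lie together in some bag; and for every vertex, the bags containing it form a connected subtree. Here vertex b appears in no bag, so the decomposition is invalid.

No — vertex b appears in no bag.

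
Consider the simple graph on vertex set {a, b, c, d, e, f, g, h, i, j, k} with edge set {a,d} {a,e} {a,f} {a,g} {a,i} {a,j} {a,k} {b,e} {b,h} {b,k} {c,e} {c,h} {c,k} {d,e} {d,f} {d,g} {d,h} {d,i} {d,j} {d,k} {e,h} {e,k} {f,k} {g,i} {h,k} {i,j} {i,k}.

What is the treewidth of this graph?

A width-3 tree decomposition is:
Bags: B1 = {a, d, i, k}  B2 = {a, d, f, k}  B3 = {a, d, e, k}  B4 = {d, e, h, k}  B5 = {c, e, h, k}  B6 = {a, d, i, j}  B7 = {b, e, h, k}  B8 = {a, d, g, i}
Tree: B1–B2, B2–B3, B3–B4, B4–B5, B1–B6, B5–B7, B6–B8
The largest bag has 4 vertices, giving width 3; this decomposition certifies tw(G) ≤ 3. On the other hand G contains the 4-clique {d, e, h, k}. A clique must lie in a single bag of any decomposition, so no decomposition can have width below 3. Hence tw(G) = 3 exactly.

3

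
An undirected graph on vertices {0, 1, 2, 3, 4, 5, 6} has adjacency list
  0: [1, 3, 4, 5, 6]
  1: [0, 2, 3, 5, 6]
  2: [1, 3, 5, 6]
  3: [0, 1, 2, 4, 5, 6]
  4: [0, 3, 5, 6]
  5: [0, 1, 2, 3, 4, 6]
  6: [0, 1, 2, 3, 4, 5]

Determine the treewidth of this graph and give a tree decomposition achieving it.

The largest bag has 5 vertices, giving width 4; this decomposition certifies tw(G) ≤ 4. On the other hand G contains the 5-clique {0, 1, 3, 5, 6}. A clique must lie in a single bag of any decomposition, so no decomposition can have width below 4. Therefore the treewidth is 4.

Treewidth 4.
Bags: B1 = {1, 2, 3, 5, 6}  B2 = {0, 1, 3, 5, 6}  B3 = {0, 3, 4, 5, 6}
Tree: B1–B2, B2–B3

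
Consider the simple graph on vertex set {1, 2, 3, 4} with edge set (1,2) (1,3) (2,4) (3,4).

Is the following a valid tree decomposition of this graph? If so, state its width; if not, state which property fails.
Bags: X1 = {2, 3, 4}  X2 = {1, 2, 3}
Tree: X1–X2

Yes; width 2.

Every vertex of G appears in some bag (union = {1, 2, 3, 4}); every edge is covered by a bag; and for each vertex v the set of bags containing v is connected in the bag tree. The decomposition is therefore valid. The largest bag has 3 vertices, so the width is 2.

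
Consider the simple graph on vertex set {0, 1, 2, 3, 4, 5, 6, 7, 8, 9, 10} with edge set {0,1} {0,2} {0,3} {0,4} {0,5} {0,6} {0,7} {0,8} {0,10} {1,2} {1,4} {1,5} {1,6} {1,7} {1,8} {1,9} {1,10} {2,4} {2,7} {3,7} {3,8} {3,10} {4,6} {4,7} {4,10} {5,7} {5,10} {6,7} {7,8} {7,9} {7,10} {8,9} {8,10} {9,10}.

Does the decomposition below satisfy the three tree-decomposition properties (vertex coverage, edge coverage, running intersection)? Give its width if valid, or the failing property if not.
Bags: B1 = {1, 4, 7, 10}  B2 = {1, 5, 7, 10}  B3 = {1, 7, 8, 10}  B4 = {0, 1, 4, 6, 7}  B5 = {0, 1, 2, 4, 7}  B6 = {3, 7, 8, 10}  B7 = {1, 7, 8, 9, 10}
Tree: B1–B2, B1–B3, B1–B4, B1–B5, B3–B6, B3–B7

No — edge (0,10) lies in no bag.

A tree decomposition must satisfy three properties: every vertex lies in some bag; for every edge, both endpoints lie together in some bag; and for every vertex, the bags containing it form a connected subtree. Here edge (0,10) lies in no bag, so the decomposition is invalid.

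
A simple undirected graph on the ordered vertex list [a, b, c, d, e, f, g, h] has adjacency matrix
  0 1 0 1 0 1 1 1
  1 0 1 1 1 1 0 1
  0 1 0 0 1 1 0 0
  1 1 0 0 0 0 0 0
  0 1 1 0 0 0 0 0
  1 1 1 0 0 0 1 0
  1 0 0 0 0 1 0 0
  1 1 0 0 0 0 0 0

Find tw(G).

2

A width-2 tree decomposition is:
Bags: B1 = {a, f, g}  B2 = {a, b, f}  B3 = {b, c, f}  B4 = {a, b, d}  B5 = {a, b, h}  B6 = {b, c, e}
Tree: B1–B2, B2–B3, B2–B4, B4–B5, B3–B6
Every bag has size at most 3, so the width is 3 − 1 = 2 and tw(G) ≤ 2. For the lower bound, the 3 vertices {a, f, g} are pairwise adjacent, and any tree decomposition puts a clique entirely inside one bag — forcing width ≥ 2. Hence tw(G) = 2 exactly.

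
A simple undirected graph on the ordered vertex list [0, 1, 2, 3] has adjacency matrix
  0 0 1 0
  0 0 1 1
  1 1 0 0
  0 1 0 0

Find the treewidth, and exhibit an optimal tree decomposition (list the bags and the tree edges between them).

The largest bag has 2 vertices, giving width 1; this decomposition certifies tw(G) ≤ 1. G has an edge, so its treewidth is at least 1. Therefore the treewidth is 1.

Treewidth 1.
One optimal decomposition is:
Bags: B1 = {1, 3}  B2 = {1, 2}  B3 = {0, 2}
Tree: B1–B2, B2–B3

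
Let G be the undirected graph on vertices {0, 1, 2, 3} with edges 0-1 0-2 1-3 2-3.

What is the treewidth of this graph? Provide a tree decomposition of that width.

Treewidth 2.
One optimal decomposition is:
Bags: B1 = {1, 2, 3}  B2 = {0, 1, 2}
Tree: B1–B2

The largest bag has 3 vertices, giving width 2; this decomposition certifies tw(G) ≤ 2. Since 2–3–1–0–2 is a cycle in G, G is not acyclic. Forests are exactly the graphs of treewidth ≤ 1, so tw(G) ≥ 2. Hence tw(G) = 2 exactly.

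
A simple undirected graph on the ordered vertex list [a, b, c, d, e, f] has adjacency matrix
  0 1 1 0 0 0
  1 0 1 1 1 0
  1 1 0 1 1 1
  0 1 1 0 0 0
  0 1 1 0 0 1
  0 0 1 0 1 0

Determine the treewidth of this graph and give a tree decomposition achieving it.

Treewidth 2.
One such decomposition:
Bags: B1 = {c, e, f}  B2 = {b, c, e}  B3 = {b, c, d}  B4 = {a, b, c}
Tree: B1–B2, B2–B3, B2–B4

The largest bag has 3 vertices, giving width 2; this decomposition certifies tw(G) ≤ 2. For the lower bound, the 3 vertices {c, e, f} are pairwise adjacent, and any tree decomposition puts a clique entirely inside one bag — forcing width ≥ 2. The upper and lower bounds meet at 2, so that is the treewidth.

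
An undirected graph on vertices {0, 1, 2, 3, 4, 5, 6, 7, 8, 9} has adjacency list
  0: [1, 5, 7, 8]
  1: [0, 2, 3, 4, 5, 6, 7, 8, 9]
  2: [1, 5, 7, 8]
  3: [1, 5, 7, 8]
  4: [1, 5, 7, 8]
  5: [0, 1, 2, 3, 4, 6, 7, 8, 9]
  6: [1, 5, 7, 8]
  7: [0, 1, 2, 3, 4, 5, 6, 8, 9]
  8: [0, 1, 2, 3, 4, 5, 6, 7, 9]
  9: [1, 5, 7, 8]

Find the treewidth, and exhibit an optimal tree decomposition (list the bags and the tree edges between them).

Every bag has size at most 5, so the width is 5 − 1 = 4 and tw(G) ≤ 4. Conversely, {0, 1, 5, 7, 8} is a clique of size 5, and the vertices of any clique must share a bag in every tree decomposition; so some bag has ≥ 5 vertices and tw(G) ≥ 4. The upper and lower bounds meet at 4, so that is the treewidth.

Treewidth 4.
Bags: B1 = {1, 5, 6, 7, 8}  B2 = {1, 3, 5, 7, 8}  B3 = {1, 4, 5, 7, 8}  B4 = {1, 5, 7, 8, 9}  B5 = {1, 2, 5, 7, 8}  B6 = {0, 1, 5, 7, 8}
Tree: B1–B2, B1–B3, B1–B4, B2–B5, B5–B6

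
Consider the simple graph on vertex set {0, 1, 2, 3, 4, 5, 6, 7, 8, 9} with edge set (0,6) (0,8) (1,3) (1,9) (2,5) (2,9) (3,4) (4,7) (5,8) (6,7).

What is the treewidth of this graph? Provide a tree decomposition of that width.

Each bag holds 3 vertices, so the decomposition has width 2, which upper-bounds the treewidth. Since 1–3–4–7–6–0–8–5–2–9–1 is a cycle in G, G is not acyclic. Forests are exactly the graphs of treewidth ≤ 1, so tw(G) ≥ 2. Hence tw(G) = 2 exactly.

Treewidth 2.
Bags: B1 = {1, 3, 4}  B2 = {1, 4, 7}  B3 = {1, 6, 7}  B4 = {0, 1, 6}  B5 = {0, 1, 8}  B6 = {1, 5, 8}  B7 = {1, 2, 5}  B8 = {1, 2, 9}
Tree: B1–B2, B2–B3, B3–B4, B4–B5, B5–B6, B6–B7, B7–B8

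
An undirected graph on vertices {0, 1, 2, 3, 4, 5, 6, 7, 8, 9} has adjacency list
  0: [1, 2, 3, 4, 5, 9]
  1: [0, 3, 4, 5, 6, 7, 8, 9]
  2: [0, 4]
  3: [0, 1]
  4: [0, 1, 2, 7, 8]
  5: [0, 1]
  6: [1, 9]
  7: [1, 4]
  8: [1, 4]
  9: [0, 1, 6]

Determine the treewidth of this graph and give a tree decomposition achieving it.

Treewidth 2.
One optimal decomposition is:
Bags: B1 = {1, 4, 8}  B2 = {0, 1, 4}  B3 = {0, 1, 9}  B4 = {0, 1, 3}  B5 = {0, 1, 5}  B6 = {1, 4, 7}  B7 = {1, 6, 9}  B8 = {0, 2, 4}
Tree: B1–B2, B2–B3, B2–B4, B4–B5, B1–B6, B3–B7, B2–B8

The largest bag has 3 vertices, giving width 2; this decomposition certifies tw(G) ≤ 2. For the lower bound, the 3 vertices {0, 1, 9} are pairwise adjacent, and any tree decomposition puts a clique entirely inside one bag — forcing width ≥ 2. Hence tw(G) = 2 exactly.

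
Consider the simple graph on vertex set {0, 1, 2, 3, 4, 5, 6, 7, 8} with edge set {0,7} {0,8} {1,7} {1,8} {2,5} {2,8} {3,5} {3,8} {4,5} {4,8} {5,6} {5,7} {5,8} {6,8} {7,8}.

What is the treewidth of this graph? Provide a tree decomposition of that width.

Each bag holds 3 vertices, so the decomposition has width 2, which upper-bounds the treewidth. On the other hand G contains the 3-clique {0, 7, 8}. A clique must lie in a single bag of any decomposition, so no decomposition can have width below 2. The upper and lower bounds meet at 2, so that is the treewidth.

Treewidth 2.
Bags: B1 = {5, 6, 8}  B2 = {4, 5, 8}  B3 = {3, 5, 8}  B4 = {5, 7, 8}  B5 = {2, 5, 8}  B6 = {1, 7, 8}  B7 = {0, 7, 8}
Tree: B1–B2, B1–B3, B1–B4, B2–B5, B4–B6, B6–B7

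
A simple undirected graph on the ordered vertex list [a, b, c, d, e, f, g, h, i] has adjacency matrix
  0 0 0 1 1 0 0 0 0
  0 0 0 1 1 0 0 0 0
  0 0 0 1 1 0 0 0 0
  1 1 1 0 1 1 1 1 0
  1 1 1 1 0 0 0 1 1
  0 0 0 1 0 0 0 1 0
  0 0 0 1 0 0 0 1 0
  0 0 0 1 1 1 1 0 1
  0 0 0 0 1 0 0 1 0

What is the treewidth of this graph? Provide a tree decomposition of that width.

Every bag has size at most 3, so the width is 3 − 1 = 2 and tw(G) ≤ 2. On the other hand G contains the 3-clique {d, g, h}. A clique must lie in a single bag of any decomposition, so no decomposition can have width below 2. Hence tw(G) = 2 exactly.

Treewidth 2.
One optimal decomposition is:
Bags: B1 = {e, h, i}  B2 = {d, e, h}  B3 = {d, g, h}  B4 = {b, d, e}  B5 = {a, d, e}  B6 = {c, d, e}  B7 = {d, f, h}
Tree: B1–B2, B2–B3, B2–B4, B2–B5, B4–B6, B3–B7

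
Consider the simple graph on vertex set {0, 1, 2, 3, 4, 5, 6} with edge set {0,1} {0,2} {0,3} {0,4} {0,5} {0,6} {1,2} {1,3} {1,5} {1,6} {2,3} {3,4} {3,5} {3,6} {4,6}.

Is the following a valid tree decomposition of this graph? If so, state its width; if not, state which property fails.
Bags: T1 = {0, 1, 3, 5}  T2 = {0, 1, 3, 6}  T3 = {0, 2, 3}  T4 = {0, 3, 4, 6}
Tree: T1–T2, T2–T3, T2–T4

No — edge (1,2) lies in no bag.

A tree decomposition must satisfy three properties: every vertex lies in some bag; for every edge, both endpoints lie together in some bag; and for every vertex, the bags containing it form a connected subtree. Here edge (1,2) lies in no bag, so the decomposition is invalid.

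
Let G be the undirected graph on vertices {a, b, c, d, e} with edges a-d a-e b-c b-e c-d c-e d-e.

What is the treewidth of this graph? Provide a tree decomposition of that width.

Treewidth 2.
One optimal decomposition is:
Bags: B1 = {b, c, e}  B2 = {c, d, e}  B3 = {a, d, e}
Tree: B1–B2, B2–B3

The largest bag has 3 vertices, giving width 2; this decomposition certifies tw(G) ≤ 2. On the other hand G contains the 3-clique {c, d, e}. A clique must lie in a single bag of any decomposition, so no decomposition can have width below 2. Combining the bounds, tw(G) = 2.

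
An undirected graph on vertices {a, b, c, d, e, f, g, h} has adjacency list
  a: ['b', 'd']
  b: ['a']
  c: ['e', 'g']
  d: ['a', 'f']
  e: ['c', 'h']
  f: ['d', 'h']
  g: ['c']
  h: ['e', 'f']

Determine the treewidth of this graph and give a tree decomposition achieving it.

The largest bag has 2 vertices, giving width 1; this decomposition certifies tw(G) ≤ 1. Any graph with an edge has treewidth ≥ 1, and G has the edge b–a. Hence tw(G) = 1 exactly.

Treewidth 1.
One such decomposition:
Bags: B1 = {a, b}  B2 = {a, d}  B3 = {d, f}  B4 = {f, h}  B5 = {e, h}  B6 = {c, e}  B7 = {c, g}
Tree: B1–B2, B2–B3, B3–B4, B4–B5, B5–B6, B6–B7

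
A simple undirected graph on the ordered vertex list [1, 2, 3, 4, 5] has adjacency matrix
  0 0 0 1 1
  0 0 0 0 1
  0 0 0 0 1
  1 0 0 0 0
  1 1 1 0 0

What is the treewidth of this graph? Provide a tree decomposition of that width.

The largest bag has 2 vertices, giving width 1; this decomposition certifies tw(G) ≤ 1. Any graph with an edge has treewidth ≥ 1, and G has the edge 2–5. Combining the bounds, tw(G) = 1.

Treewidth 1.
One such decomposition:
Bags: B1 = {2, 5}  B2 = {1, 5}  B3 = {1, 4}  B4 = {3, 5}
Tree: B1–B2, B2–B3, B2–B4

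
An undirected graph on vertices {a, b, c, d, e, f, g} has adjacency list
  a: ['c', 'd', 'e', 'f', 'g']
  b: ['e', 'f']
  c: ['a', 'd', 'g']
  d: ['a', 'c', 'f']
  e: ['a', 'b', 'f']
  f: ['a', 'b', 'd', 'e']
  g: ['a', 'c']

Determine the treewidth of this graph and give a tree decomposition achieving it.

Each bag holds 3 vertices, so the decomposition has width 2, which upper-bounds the treewidth. Conversely, {a, c, d} is a clique of size 3, and the vertices of any clique must share a bag in every tree decomposition; so some bag has ≥ 3 vertices and tw(G) ≥ 2. Combining the bounds, tw(G) = 2.

Treewidth 2.
One optimal decomposition is:
Bags: B1 = {a, e, f}  B2 = {a, d, f}  B3 = {a, c, d}  B4 = {a, c, g}  B5 = {b, e, f}
Tree: B1–B2, B2–B3, B3–B4, B1–B5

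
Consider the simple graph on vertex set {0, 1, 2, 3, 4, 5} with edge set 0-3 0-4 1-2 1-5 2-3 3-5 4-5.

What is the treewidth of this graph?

2

A width-2 tree decomposition is:
Bags: B1 = {0, 3, 4}  B2 = {3, 4, 5}  B3 = {2, 3, 5}  B4 = {1, 2, 5}
Tree: B1–B2, B2–B3, B3–B4
Each bag holds 3 vertices, so the decomposition has width 2, which upper-bounds the treewidth. For the lower bound, G contains the cycle 0–4–5–3–0, so G is not a forest; only forests have treewidth ≤ 1, hence tw(G) ≥ 2. Combining the bounds, tw(G) = 2.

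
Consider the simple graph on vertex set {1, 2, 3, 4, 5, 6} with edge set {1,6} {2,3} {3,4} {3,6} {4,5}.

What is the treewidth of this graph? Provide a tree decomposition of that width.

Every bag has size at most 2, so the width is 2 − 1 = 1 and tw(G) ≤ 1. G has an edge, so its treewidth is at least 1. Hence tw(G) = 1 exactly.

Treewidth 1.
One optimal decomposition is:
Bags: B1 = {3, 6}  B2 = {3, 4}  B3 = {1, 6}  B4 = {4, 5}  B5 = {2, 3}
Tree: B1–B2, B1–B3, B2–B4, B2–B5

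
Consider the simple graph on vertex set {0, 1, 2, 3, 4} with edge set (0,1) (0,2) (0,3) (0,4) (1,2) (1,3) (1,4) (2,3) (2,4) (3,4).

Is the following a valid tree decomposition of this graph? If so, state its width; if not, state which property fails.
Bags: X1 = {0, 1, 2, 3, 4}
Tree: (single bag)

Yes; width 4.

Checking the three conditions: (i) the bags cover all of {0, 1, 2, 3, 4}; (ii) for each edge, some bag contains both endpoints; (iii) the bags containing any fixed vertex form a subtree. All hold, so the decomposition is valid with width 5 − 1 = 4.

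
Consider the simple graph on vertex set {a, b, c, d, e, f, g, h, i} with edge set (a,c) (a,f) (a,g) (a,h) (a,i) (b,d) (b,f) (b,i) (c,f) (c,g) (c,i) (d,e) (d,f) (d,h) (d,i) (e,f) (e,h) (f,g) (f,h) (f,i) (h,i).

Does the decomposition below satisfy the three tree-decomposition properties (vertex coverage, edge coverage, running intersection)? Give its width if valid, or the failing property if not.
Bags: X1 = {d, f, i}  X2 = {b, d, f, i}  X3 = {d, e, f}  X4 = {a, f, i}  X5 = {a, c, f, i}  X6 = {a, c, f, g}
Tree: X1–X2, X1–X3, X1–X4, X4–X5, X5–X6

No — vertex h appears in no bag.

A tree decomposition must satisfy three properties: every vertex lies in some bag; for every edge, both endpoints lie together in some bag; and for every vertex, the bags containing it form a connected subtree. Here vertex h appears in no bag, so the decomposition is invalid.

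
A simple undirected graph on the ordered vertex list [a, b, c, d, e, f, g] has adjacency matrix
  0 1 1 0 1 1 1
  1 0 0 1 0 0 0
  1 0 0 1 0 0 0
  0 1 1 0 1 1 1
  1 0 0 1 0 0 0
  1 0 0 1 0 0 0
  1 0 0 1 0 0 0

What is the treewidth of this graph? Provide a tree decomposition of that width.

The largest bag has 3 vertices, giving width 2; this decomposition certifies tw(G) ≤ 2. The edges a–b–d–g–a form a cycle, so G is not a tree and its treewidth is at least 2. Therefore the treewidth is 2.

Treewidth 2.
One optimal decomposition is:
Bags: B1 = {a, b, d}  B2 = {a, d, g}  B3 = {a, d, e}  B4 = {a, d, f}  B5 = {a, c, d}
Tree: B1–B2, B2–B3, B3–B4, B4–B5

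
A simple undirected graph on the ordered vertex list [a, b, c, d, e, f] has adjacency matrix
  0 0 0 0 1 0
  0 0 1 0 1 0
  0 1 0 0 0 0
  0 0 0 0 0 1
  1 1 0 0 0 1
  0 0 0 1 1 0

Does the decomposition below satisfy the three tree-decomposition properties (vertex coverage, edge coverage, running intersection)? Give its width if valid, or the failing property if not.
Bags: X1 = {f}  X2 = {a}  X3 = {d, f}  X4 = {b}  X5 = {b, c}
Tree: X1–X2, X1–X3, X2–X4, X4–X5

A tree decomposition must satisfy three properties: every vertex lies in some bag; for every edge, both endpoints lie together in some bag; and for every vertex, the bags containing it form a connected subtree. Here vertex e appears in no bag, so the decomposition is invalid.

No — vertex e appears in no bag.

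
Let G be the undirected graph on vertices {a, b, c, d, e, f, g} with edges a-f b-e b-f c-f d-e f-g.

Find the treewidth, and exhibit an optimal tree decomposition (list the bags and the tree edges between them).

The largest bag has 2 vertices, giving width 1; this decomposition certifies tw(G) ≤ 1. G has an edge, so its treewidth is at least 1. Combining the bounds, tw(G) = 1.

Treewidth 1.
One such decomposition:
Bags: B1 = {b, f}  B2 = {a, f}  B3 = {b, e}  B4 = {f, g}  B5 = {d, e}  B6 = {c, f}
Tree: B1–B2, B1–B3, B1–B4, B3–B5, B2–B6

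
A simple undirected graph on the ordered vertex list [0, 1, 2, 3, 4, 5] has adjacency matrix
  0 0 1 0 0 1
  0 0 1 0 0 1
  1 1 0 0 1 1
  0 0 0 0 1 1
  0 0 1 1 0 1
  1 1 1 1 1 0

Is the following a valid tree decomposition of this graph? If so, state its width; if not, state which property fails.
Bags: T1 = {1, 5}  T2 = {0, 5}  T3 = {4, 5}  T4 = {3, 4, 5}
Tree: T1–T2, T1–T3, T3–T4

A tree decomposition must satisfy three properties: every vertex lies in some bag; for every edge, both endpoints lie together in some bag; and for every vertex, the bags containing it form a connected subtree. Here vertex 2 appears in no bag, so the decomposition is invalid.

No — vertex 2 appears in no bag.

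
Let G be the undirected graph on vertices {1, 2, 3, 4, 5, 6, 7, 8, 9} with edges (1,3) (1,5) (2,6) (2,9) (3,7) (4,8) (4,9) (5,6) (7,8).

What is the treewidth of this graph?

A width-2 tree decomposition is:
Bags: B1 = {1, 5, 6}  B2 = {1, 2, 6}  B3 = {1, 2, 9}  B4 = {1, 4, 9}  B5 = {1, 4, 8}  B6 = {1, 7, 8}  B7 = {1, 3, 7}
Tree: B1–B2, B2–B3, B3–B4, B4–B5, B5–B6, B6–B7
Every bag has size at most 3, so the width is 3 − 1 = 2 and tw(G) ≤ 2. Since 1–5–6–2–9–4–8–7–3–1 is a cycle in G, G is not acyclic. Forests are exactly the graphs of treewidth ≤ 1, so tw(G) ≥ 2. Therefore the treewidth is 2.

2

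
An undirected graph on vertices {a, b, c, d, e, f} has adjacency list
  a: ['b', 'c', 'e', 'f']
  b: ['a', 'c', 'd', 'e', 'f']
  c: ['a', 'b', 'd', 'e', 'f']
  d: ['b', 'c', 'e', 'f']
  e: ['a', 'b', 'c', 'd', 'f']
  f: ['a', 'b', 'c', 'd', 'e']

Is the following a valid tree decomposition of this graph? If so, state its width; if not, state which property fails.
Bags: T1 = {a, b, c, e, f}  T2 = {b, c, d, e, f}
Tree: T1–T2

Yes; width 4.

Vertex coverage: the bags together contain {a, b, c, d, e, f}, the full vertex set. Edge coverage: each edge of G has both endpoints in at least one bag. Running intersection: for every vertex, the bags containing it form a connected subtree. All three properties hold, so this is a valid tree decomposition of width max|bag| − 1 = 4, and hence tw(G) ≤ 4.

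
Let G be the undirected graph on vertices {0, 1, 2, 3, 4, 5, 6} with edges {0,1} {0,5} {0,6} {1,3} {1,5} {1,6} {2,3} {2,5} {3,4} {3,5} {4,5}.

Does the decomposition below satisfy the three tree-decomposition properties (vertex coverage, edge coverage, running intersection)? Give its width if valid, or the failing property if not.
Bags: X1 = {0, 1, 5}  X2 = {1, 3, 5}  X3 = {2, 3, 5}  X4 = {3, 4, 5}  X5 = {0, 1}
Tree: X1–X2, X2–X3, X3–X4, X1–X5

A tree decomposition must satisfy three properties: every vertex lies in some bag; for every edge, both endpoints lie together in some bag; and for every vertex, the bags containing it form a connected subtree. Here vertex 6 appears in no bag, so the decomposition is invalid.

No — vertex 6 appears in no bag.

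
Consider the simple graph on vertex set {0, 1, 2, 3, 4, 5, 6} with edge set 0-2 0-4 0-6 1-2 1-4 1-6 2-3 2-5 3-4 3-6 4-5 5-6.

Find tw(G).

3

A width-3 tree decomposition is:
Bags: B1 = {2, 3, 4, 6}  B2 = {1, 2, 4, 6}  B3 = {2, 4, 5, 6}  B4 = {0, 2, 4, 6}
Tree: B1–B2, B2–B3, B3–B4
The largest bag has 4 vertices, giving width 3; this decomposition certifies tw(G) ≤ 3. For the lower bound: the 4 vertex sets {3,4}, {1,6}, {2}, {5} are disjoint, each induces a connected subgraph, and every pair is joined by at least one edge of G. Contracting each set to a single vertex therefore yields K_{4} as a minor, and since treewidth is minor-monotone, tw(G) ≥ tw(K_{4}) = 3. The upper and lower bounds meet at 3, so that is the treewidth.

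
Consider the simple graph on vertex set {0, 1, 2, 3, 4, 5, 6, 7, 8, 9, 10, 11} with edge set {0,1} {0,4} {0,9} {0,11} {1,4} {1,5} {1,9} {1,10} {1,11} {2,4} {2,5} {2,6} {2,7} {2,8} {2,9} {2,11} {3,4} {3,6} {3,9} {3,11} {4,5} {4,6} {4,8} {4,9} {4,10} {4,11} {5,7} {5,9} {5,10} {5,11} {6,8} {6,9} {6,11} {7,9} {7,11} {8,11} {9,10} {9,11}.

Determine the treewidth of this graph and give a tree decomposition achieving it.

Treewidth 4.
Bags: B1 = {2, 4, 6, 9, 11}  B2 = {3, 4, 6, 9, 11}  B3 = {2, 4, 5, 9, 11}  B4 = {2, 4, 6, 8, 11}  B5 = {1, 4, 5, 9, 11}  B6 = {0, 1, 4, 9, 11}  B7 = {2, 5, 7, 9, 11}  B8 = {1, 4, 5, 9, 10}
Tree: B1–B2, B1–B3, B1–B4, B3–B5, B5–B6, B3–B7, B5–B8

Each bag holds 5 vertices, so the decomposition has width 4, which upper-bounds the treewidth. On the other hand G contains the 5-clique {2, 4, 6, 8, 11}. A clique must lie in a single bag of any decomposition, so no decomposition can have width below 4. Therefore the treewidth is 4.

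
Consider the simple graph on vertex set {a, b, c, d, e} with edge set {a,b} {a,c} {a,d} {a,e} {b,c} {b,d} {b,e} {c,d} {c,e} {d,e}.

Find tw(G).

A width-4 tree decomposition is:
Bags: B1 = {a, b, c, d, e}
Tree: (single bag)
With just one bag of size 5, the width is 5 − 1 = 4, so tw(G) ≤ 4. On the other hand G contains the 5-clique {a, b, c, d, e}. A clique must lie in a single bag of any decomposition, so no decomposition can have width below 4. The upper and lower bounds meet at 4, so that is the treewidth.

4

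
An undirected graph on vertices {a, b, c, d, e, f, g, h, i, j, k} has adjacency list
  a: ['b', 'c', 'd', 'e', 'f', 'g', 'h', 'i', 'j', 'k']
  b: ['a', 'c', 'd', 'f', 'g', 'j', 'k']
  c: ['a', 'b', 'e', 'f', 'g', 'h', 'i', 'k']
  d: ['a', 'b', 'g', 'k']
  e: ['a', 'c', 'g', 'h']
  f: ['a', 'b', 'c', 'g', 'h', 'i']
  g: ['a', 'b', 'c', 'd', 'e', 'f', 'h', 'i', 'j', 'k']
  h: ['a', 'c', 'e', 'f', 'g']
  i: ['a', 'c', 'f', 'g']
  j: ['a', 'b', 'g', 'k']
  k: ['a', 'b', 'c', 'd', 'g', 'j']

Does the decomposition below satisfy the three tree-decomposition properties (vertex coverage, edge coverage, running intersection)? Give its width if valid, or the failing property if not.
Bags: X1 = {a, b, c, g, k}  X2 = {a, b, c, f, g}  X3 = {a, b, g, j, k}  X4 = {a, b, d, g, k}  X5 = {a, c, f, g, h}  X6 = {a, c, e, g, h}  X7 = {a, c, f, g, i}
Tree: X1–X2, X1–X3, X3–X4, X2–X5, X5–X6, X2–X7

Yes; width 4.

Every vertex of G appears in some bag (union = {a, b, c, d, e, f, g, h, i, j, k}); every edge is covered by a bag; and for each vertex v the set of bags containing v is connected in the bag tree. The decomposition is therefore valid. The largest bag has 5 vertices, so the width is 4.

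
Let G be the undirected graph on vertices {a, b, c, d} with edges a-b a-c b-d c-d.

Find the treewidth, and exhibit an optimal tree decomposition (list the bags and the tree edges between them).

Treewidth 2.
Bags: B1 = {b, c, d}  B2 = {a, b, c}
Tree: B1–B2

Each bag holds 3 vertices, so the decomposition has width 2, which upper-bounds the treewidth. For the lower bound, G contains the cycle b–d–c–a–b, so G is not a forest; only forests have treewidth ≤ 1, hence tw(G) ≥ 2. Combining the bounds, tw(G) = 2.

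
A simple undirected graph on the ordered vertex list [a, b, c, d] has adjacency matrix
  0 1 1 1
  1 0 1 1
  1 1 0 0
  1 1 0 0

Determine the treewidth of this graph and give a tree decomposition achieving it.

The largest bag has 3 vertices, giving width 2; this decomposition certifies tw(G) ≤ 2. On the other hand G contains the 3-clique {a, b, d}. A clique must lie in a single bag of any decomposition, so no decomposition can have width below 2. Combining the bounds, tw(G) = 2.

Treewidth 2.
One optimal decomposition is:
Bags: B1 = {a, b, c}  B2 = {a, b, d}
Tree: B1–B2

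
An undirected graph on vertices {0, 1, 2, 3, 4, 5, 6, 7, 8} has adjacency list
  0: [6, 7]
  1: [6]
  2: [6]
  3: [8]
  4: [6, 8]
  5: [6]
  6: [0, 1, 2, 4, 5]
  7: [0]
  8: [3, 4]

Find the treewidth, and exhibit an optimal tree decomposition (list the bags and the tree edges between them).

Every bag has size at most 2, so the width is 2 − 1 = 1 and tw(G) ≤ 1. Any graph with an edge has treewidth ≥ 1, and G has the edge 6–1. The upper and lower bounds meet at 1, so that is the treewidth.

Treewidth 1.
One such decomposition:
Bags: B1 = {1, 6}  B2 = {0, 6}  B3 = {4, 6}  B4 = {2, 6}  B5 = {5, 6}  B6 = {0, 7}  B7 = {4, 8}  B8 = {3, 8}
Tree: B1–B2, B1–B3, B3–B4, B1–B5, B2–B6, B3–B7, B7–B8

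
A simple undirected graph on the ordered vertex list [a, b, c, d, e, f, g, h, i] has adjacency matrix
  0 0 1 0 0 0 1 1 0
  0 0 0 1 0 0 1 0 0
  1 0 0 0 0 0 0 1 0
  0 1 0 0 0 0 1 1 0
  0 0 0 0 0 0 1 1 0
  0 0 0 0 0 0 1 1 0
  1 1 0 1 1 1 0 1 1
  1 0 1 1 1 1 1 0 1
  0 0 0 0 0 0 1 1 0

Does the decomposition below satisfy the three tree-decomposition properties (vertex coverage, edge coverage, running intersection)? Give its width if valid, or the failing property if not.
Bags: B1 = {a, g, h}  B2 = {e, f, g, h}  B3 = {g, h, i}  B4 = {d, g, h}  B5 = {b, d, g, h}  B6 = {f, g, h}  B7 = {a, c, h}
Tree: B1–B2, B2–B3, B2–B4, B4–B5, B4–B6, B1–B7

No — bags containing vertex f are not connected in the tree.

A tree decomposition must satisfy three properties: every vertex lies in some bag; for every edge, both endpoints lie together in some bag; and for every vertex, the bags containing it form a connected subtree. Here bags containing vertex f are not connected in the tree, so the decomposition is invalid.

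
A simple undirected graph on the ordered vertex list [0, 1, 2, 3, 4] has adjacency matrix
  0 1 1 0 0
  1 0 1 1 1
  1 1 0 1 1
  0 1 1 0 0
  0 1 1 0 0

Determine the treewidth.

2

A width-2 tree decomposition is:
Bags: B1 = {1, 2, 4}  B2 = {0, 1, 2}  B3 = {1, 2, 3}
Tree: B1–B2, B1–B3
The largest bag has 3 vertices, giving width 2; this decomposition certifies tw(G) ≤ 2. On the other hand G contains the 3-clique {0, 1, 2}. A clique must lie in a single bag of any decomposition, so no decomposition can have width below 2. Combining the bounds, tw(G) = 2.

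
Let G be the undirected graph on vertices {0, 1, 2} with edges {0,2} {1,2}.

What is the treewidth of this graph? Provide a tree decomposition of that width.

Each bag holds 2 vertices, so the decomposition has width 1, which upper-bounds the treewidth. G has an edge, so its treewidth is at least 1. The upper and lower bounds meet at 1, so that is the treewidth.

Treewidth 1.
One such decomposition:
Bags: B1 = {0, 2}  B2 = {1, 2}
Tree: B1–B2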